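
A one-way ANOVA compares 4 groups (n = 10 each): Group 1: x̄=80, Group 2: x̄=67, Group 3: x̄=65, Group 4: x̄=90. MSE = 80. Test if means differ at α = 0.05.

Grand mean = 75.5. SS_between = 4130.0, MS_between = 1376.67. F = 17.208, F_crit ≈ 2.866. Reject H₀.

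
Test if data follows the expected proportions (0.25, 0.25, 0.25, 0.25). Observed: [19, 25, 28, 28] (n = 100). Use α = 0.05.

Expected: [25.0, 25.0, 25.0, 25.0]. χ² = 2.16. df = 3, critical = 7.815. Fail to reject H₀.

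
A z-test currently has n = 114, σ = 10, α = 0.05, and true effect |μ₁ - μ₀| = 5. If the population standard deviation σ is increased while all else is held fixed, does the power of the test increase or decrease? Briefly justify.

Power decreases: a larger σ inflates the standard error σ/√n, pulling the sampling distribution under H₁ back toward the critical value.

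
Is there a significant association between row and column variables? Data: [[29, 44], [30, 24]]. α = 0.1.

χ² = 3.127. df = 1, critical = 2.706. Reject H₀. Variables are dependent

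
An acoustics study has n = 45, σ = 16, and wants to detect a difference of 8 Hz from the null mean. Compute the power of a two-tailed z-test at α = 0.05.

SE = σ/√n = 16/√45 = 2.385. Non-centrality λ = d/SE = 8/2.385 = 3.354. Power ≈ Φ(λ - z_{α/2}) = Φ(3.354 - 1.96) = Φ(1.394) = 0.918.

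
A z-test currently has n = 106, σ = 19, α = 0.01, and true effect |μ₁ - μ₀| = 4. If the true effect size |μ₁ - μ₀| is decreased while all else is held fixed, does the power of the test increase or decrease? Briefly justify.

Power decreases: a smaller true effect decreases the non-centrality λ = |μ₁ - μ₀|/(σ/√n).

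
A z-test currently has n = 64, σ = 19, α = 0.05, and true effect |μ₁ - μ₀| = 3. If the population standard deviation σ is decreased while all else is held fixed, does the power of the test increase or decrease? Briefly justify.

Power increases: a smaller σ shrinks the standard error σ/√n, moving the sampling distribution under H₁ further from the critical value.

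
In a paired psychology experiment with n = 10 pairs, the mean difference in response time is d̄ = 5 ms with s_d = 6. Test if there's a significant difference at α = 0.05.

t = d̄/(s_d/√n) = 5/(6/√10) = 2.635. df = 9, critical t = ±2.262. Reject H₀.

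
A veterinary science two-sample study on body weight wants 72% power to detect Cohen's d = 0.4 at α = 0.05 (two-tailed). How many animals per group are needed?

z_{α/2} = 1.96, z_β = Φ⁻¹(0.72) = 0.583. For small effect (d = 0.4): n per group = 2(z_{α/2} + z_β)²/d² = 2(1.96 + 0.583)²/0.4² = 80.8 → 81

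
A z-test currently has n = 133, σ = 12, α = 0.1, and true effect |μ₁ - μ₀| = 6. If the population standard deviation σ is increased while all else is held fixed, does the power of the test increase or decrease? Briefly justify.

Power decreases: a larger σ inflates the standard error σ/√n, pulling the sampling distribution under H₁ back toward the critical value.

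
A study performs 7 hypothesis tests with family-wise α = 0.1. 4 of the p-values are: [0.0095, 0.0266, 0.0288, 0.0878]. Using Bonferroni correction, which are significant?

Bonferroni α = 0.1/7 = 0.01429. Significant p-values: [0.0095]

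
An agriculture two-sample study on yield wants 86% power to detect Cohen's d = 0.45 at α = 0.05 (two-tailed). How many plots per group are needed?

z_{α/2} = 1.96, z_β = Φ⁻¹(0.86) = 1.08. For small effect (d = 0.45): n per group = 2(z_{α/2} + z_β)²/d² = 2(1.96 + 1.08)²/0.45² = 91.3 → 92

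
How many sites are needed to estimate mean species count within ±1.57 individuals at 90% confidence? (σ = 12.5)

n = (z*σ/E)² = (1.645×12.5/1.57)² = 171.5 → n = 172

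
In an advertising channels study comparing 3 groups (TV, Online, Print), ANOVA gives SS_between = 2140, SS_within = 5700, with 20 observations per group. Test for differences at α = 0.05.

df_between = 2, df_within = 57. F = MS_between/MS_within = 1070.0/100.0 = 10.7. F_crit ≈ 3.159. Reject H₀. At least one mean differs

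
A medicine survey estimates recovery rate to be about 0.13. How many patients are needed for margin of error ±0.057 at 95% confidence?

n = z²p(1-p)/E² = 1.96²×0.13×0.87/0.057² = 133.7 → n = 134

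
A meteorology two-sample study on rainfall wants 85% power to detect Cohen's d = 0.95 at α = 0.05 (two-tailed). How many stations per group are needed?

z_{α/2} = 1.96, z_β = Φ⁻¹(0.85) = 1.036. For large effect (d = 0.95): n per group = 2(z_{α/2} + z_β)²/d² = 2(1.96 + 1.036)²/0.95² = 19.9 → 20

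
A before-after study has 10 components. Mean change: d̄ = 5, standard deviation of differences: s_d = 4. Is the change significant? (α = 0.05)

t = d̄/(s_d/√n) = 5/(4/√10) = 3.953. df = 9, critical t = ±2.262. Reject H₀.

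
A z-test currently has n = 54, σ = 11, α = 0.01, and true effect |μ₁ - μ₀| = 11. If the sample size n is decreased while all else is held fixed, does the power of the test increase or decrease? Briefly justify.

Power decreases: a smaller n inflates the standard error σ/√n, pulling the sampling distribution under H₁ back toward the critical value.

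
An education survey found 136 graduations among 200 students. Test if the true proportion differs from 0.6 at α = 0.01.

p̂ = 0.68, p₀ = 0.6. z = (p̂ - p₀)/√(p₀(1-p₀)/n) = 2.309. Critical: ±2.576. Fail to reject H₀.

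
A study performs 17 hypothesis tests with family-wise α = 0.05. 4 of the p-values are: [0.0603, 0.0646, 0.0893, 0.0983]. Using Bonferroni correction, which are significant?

Bonferroni α = 0.05/17 = 0.00294. None of the given p-values are significant.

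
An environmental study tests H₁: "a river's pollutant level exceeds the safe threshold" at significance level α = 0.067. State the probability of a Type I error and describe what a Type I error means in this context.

P(Type I error) = α = 0.067. A Type I error is rejecting H₀ when H₀ is actually true (false positive) — here, concluding that a river's pollutant level exceeds the safe threshold when in fact this is not the case. Consequence: shutting down a compliant factory unnecessarily.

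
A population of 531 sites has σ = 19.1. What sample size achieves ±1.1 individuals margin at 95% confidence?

Without FPC: n₀ = (1.96×19.1/1.1)² = 1158.227. With FPC: n = n₀N/(n₀+N-1) = 364.3 → n = 365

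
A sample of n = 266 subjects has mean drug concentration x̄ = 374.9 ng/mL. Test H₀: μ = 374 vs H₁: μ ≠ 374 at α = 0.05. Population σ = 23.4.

z = (x̄ - μ₀)/(σ/√n) = (374.9 - 374)/(23.4/√266) = 0.627. Critical value: ±1.96. Since |0.627| ≤ 1.96, Fail to reject H₀.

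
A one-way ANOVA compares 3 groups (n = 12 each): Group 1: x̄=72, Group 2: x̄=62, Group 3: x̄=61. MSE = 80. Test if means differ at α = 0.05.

Grand mean = 65.0. SS_between = 888.0, MS_between = 444.0. F = 5.55, F_crit ≈ 3.285. Reject H₀.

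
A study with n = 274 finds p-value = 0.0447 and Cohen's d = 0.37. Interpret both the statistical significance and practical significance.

Statistically significant (p = 0.0447 < 0.05). Cohen's d = 0.37 indicates a small effect size. Both statistical and practical significance should be considered.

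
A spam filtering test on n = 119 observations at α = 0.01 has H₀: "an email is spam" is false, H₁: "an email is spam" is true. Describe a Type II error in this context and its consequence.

Type II error: failing to reject H₀ when it is false — concluding that an email is spam is not supported when in fact it is. Consequence: a spam email lands in the inbox.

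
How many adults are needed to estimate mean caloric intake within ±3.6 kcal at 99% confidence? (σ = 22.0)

n = (z*σ/E)² = (2.576×22.0/3.6)² = 247.8 → n = 248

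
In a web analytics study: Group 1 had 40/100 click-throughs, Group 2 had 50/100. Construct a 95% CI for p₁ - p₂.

p̂₁ = 0.4, p̂₂ = 0.5. Difference = -0.1. CI = (-0.237, 0.037)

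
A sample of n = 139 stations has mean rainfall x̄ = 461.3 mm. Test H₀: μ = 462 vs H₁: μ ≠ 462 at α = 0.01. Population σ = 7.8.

z = (x̄ - μ₀)/(σ/√n) = (461.3 - 462)/(7.8/√139) = -1.058. Critical value: ±2.576. Since |-1.058| ≤ 2.576, Fail to reject H₀.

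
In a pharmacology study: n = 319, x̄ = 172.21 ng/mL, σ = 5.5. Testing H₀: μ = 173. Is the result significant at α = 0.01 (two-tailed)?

z = (172.21 - 173)/(5.5/√319) = -2.565. Since |z| ≤ 2.576, not significant at α = 0.01.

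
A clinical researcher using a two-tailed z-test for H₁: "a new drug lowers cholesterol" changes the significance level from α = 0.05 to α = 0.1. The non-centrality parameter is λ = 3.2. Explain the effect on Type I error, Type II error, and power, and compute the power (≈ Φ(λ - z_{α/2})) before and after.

Increasing α from 0.05 to 0.1:
• Type I error rate increases (α is the Type I rate by definition).
• Critical value moves from z_{α/2} = 1.96 to 1.645, so power = Φ(λ - z_{α/2}) goes from Φ(3.2 - 1.96) = 0.893 to Φ(3.2 - 1.645) = 0.94.
• Type II error rate β = 1 - power therefore decreases (0.107 → 0.06).
Appropriate when false negatives are costly — here, shelving an effective drug — patients miss out on a treatment that would have helped.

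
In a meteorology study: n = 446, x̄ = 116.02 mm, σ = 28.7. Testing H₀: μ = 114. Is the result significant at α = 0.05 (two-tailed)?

z = (116.02 - 114)/(28.7/√446) = 1.486. Since |z| ≤ 1.96, not significant at α = 0.05.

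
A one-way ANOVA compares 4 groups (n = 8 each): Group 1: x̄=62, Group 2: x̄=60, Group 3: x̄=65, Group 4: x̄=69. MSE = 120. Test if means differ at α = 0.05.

Grand mean = 64.0. SS_between = 368.0, MS_between = 122.67. F = 1.022, F_crit ≈ 2.947. Fail to reject H₀.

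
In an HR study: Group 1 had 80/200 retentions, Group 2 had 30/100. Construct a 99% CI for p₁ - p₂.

p̂₁ = 0.4, p̂₂ = 0.3. Difference = 0.1. CI = (-0.048, 0.248)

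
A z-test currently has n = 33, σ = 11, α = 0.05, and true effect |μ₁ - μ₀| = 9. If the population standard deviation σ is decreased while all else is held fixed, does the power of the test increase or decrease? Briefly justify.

Power increases: a smaller σ shrinks the standard error σ/√n, moving the sampling distribution under H₁ further from the critical value.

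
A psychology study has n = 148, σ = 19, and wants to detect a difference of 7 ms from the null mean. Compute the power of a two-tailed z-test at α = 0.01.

SE = σ/√n = 19/√148 = 1.562. Non-centrality λ = d/SE = 7/1.562 = 4.482. Power ≈ Φ(λ - z_{α/2}) = Φ(4.482 - 2.576) = Φ(1.906) = 0.972.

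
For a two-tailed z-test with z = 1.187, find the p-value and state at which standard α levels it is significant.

p = 2·P(Z > |1.187|) = 2·(1 - Φ(1.187)) ≈ 0.2352. Not significant at any standard level.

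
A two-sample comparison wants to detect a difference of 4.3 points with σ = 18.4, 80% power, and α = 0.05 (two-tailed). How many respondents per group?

n per group = 2(z_α/2 + z_β)²σ²/d² = 2×(1.96 + 0.84)²×18.4²/4.3² = 287.1 → n = 288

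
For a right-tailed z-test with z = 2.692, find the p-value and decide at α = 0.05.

p = P(Z > 2.692) = 1 - Φ(2.692) ≈ 0.0036. Since p < 0.05, reject H₀ (significant) at α = 0.05.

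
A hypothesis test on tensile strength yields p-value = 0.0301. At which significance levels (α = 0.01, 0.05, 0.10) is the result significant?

p = 0.0301. Significant at: α = 0.05, 0.1.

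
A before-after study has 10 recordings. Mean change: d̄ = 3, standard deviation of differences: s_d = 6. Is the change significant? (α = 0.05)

t = d̄/(s_d/√n) = 3/(6/√10) = 1.581. df = 9, critical t = ±2.262. Fail to reject H₀.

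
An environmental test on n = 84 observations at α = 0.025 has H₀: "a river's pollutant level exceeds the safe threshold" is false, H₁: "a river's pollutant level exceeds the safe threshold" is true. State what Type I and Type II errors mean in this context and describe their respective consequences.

Type I (false positive): concluding that a river's pollutant level exceeds the safe threshold when it is not — shutting down a compliant factory unnecessarily. Type II (false negative): failing to conclude that a river's pollutant level exceeds the safe threshold when it is — allowing unsafe pollution to continue. Which is costlier depends on domain priorities and is a judgement call rather than a statistical fact.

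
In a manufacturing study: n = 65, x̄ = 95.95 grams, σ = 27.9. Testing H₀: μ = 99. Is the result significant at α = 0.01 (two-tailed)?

z = (95.95 - 99)/(27.9/√65) = -0.881. Since |z| ≤ 2.576, not significant at α = 0.01.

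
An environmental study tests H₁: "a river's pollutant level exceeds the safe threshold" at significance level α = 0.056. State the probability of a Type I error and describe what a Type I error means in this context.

P(Type I error) = α = 0.056. A Type I error is rejecting H₀ when H₀ is actually true (false positive) — here, concluding that a river's pollutant level exceeds the safe threshold when in fact this is not the case. Consequence: shutting down a compliant factory unnecessarily.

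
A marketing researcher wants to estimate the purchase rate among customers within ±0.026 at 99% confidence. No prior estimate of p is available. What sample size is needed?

Conservative approach: use p = 0.5 (maximizes p(1-p) = 0.25). n = z²(0.25)/E² = 2.576²×0.25/0.026² = 2454.1 → n = 2455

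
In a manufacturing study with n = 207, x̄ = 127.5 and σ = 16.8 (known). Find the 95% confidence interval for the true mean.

CI = x̄ ± z*(σ/√n) = 127.5 ± 1.96(16.8/√207) = 127.5 ± 2.29 = (125.21, 129.79)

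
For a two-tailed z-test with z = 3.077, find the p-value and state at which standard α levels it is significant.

p = 2·P(Z > |3.077|) = 2·(1 - Φ(3.077)) ≈ 0.0021. Significant at α = 0.1; Significant at α = 0.05; Significant at α = 0.01.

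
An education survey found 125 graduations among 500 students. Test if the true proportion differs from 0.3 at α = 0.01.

p̂ = 0.25, p₀ = 0.3. z = (p̂ - p₀)/√(p₀(1-p₀)/n) = -2.44. Critical: ±2.576. Fail to reject H₀.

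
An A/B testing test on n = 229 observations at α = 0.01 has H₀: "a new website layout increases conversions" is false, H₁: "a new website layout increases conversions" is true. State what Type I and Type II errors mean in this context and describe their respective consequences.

Type I (false positive): concluding that a new website layout increases conversions when it is not — rolling out a layout that doesn't actually help — wasted engineering effort. Type II (false negative): failing to conclude that a new website layout increases conversions when it is — discarding a layout that would have improved conversions — lost revenue. Which is costlier depends on domain priorities and is a judgement call rather than a statistical fact.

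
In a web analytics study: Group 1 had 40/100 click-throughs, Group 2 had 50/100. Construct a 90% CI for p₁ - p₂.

p̂₁ = 0.4, p̂₂ = 0.5. Difference = -0.1. CI = (-0.215, 0.015)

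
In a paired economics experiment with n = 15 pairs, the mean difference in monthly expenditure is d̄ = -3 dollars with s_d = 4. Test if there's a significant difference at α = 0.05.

t = d̄/(s_d/√n) = -3/(4/√15) = -2.905. df = 14, critical t = ±2.145. Reject H₀.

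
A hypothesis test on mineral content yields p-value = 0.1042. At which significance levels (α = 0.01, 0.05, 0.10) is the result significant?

p = 0.1042. Not significant at any of the given levels.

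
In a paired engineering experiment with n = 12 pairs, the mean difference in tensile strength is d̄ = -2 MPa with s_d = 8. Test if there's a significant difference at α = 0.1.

t = d̄/(s_d/√n) = -2/(8/√12) = -0.866. df = 11, critical t = ±1.796. Fail to reject H₀.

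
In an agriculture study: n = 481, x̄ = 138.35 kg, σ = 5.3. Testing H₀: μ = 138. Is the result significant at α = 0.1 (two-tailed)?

z = (138.35 - 138)/(5.3/√481) = 1.448. Since |z| ≤ 1.645, not significant at α = 0.1.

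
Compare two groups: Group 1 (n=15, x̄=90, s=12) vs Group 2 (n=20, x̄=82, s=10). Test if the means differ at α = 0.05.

Pooled sp = 10.89. t = 2.15, df = 33. Critical t = ±2.035. Reject H₀.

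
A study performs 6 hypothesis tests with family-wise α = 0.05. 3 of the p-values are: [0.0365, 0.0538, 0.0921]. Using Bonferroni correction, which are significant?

Bonferroni α = 0.05/6 = 0.00833. None of the given p-values are significant.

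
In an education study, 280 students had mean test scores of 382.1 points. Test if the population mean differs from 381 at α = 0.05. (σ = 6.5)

z = (x̄ - μ₀)/(σ/√n) = (382.1 - 381)/(6.5/√280) = 2.832. Critical value: ±1.96. Since |2.832| > 1.96, Reject H₀.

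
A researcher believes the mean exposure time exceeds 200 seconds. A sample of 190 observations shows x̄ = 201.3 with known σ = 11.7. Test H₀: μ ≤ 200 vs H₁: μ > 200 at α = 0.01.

z = 1.532. Critical value: 2.33. Fail to reject H₀.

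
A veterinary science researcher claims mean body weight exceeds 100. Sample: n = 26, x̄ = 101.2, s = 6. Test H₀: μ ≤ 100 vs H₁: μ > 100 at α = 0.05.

t = (101.2 - 100)/(6/√26) = 1.02, df = 25. Critical t = 1.708. Fail to reject H₀.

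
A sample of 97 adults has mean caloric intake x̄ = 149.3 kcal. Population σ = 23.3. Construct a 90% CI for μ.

CI = x̄ ± z*(σ/√n) = 149.3 ± 1.645(23.3/√97) = 149.3 ± 3.89 = (145.41, 153.19)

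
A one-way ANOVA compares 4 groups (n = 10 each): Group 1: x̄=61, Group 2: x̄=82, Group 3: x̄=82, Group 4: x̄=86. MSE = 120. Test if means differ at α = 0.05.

Grand mean = 77.75. SS_between = 3847.5, MS_between = 1282.5. F = 10.688, F_crit ≈ 2.866. Reject H₀.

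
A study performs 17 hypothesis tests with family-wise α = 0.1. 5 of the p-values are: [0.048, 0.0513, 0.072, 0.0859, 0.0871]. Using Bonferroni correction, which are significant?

Bonferroni α = 0.1/17 = 0.00588. None of the given p-values are significant.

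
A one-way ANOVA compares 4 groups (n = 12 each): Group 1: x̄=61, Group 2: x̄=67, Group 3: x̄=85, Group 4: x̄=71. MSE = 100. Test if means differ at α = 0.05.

Grand mean = 71.0. SS_between = 3744.0, MS_between = 1248.0. F = 12.48, F_crit ≈ 2.816. Reject H₀.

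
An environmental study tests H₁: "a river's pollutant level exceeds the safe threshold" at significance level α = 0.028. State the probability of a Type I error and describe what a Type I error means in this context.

P(Type I error) = α = 0.028. A Type I error is rejecting H₀ when H₀ is actually true (false positive) — here, concluding that a river's pollutant level exceeds the safe threshold when in fact this is not the case. Consequence: shutting down a compliant factory unnecessarily.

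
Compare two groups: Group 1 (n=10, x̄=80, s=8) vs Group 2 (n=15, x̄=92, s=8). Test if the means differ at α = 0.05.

Pooled sp = 8.0. t = -3.674, df = 23. Critical t = ±2.069. Reject H₀.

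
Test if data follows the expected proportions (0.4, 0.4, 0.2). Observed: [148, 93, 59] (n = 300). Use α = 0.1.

Expected: [120.0, 120.0, 60.0]. χ² = 12.625. df = 2, critical = 4.605. Reject H₀.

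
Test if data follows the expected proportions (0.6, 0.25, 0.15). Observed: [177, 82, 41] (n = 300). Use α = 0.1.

Expected: [180.0, 75.0, 45.0]. χ² = 1.059. df = 2, critical = 4.605. Fail to reject H₀.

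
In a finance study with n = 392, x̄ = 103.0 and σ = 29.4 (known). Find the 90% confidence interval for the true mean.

CI = x̄ ± z*(σ/√n) = 103.0 ± 1.645(29.4/√392) = 103.0 ± 2.44 = (100.56, 105.44)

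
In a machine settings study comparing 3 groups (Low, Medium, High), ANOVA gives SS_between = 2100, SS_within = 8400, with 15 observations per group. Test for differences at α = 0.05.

df_between = 2, df_within = 42. F = MS_between/MS_within = 1050.0/200.0 = 5.25. F_crit ≈ 3.22. Reject H₀. At least one mean differs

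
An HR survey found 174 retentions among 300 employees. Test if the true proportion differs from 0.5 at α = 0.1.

p̂ = 0.58, p₀ = 0.5. z = (p̂ - p₀)/√(p₀(1-p₀)/n) = 2.771. Critical: ±1.645. Reject H₀.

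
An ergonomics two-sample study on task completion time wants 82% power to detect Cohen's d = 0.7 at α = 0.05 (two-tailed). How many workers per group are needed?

z_{α/2} = 1.96, z_β = Φ⁻¹(0.82) = 0.915. For medium effect (d = 0.7): n per group = 2(z_{α/2} + z_β)²/d² = 2(1.96 + 0.915)²/0.7² = 33.7 → 34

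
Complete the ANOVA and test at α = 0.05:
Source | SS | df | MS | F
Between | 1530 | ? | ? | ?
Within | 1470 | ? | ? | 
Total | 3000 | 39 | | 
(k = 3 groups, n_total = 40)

df_between = 2, df_within = 37. MS_between = 765.0, MS_within = 39.73. F = 19.255, F_crit ≈ 3.252. Reject H₀.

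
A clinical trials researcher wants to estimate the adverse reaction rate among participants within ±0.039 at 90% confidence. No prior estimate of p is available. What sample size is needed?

Conservative approach: use p = 0.5 (maximizes p(1-p) = 0.25). n = z²(0.25)/E² = 1.645²×0.25/0.039² = 444.8 → n = 445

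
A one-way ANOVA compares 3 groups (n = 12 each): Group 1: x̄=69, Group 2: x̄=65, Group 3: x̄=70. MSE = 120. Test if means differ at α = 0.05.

Grand mean = 68.0. SS_between = 168.0, MS_between = 84.0. F = 0.7, F_crit ≈ 3.285. Fail to reject H₀.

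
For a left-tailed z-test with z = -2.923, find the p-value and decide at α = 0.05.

p = P(Z < -2.923) = Φ(-2.923) ≈ 0.0017. Since p < 0.05, reject H₀ (significant) at α = 0.05.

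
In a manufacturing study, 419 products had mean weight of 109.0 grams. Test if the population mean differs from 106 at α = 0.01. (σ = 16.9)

z = (x̄ - μ₀)/(σ/√n) = (109.0 - 106)/(16.9/√419) = 3.634. Critical value: ±2.576. Since |3.634| > 2.576, Reject H₀.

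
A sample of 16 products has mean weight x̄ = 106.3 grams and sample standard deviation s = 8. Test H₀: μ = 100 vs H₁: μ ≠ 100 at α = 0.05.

t = (x̄ - μ₀)/(s/√n) = (106.3 - 100)/(8/√16) = 3.15. df = 15, critical t = ±2.131. Reject H₀.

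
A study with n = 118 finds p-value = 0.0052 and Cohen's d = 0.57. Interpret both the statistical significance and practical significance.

Statistically significant (p = 0.0052 < 0.05). Cohen's d = 0.57 indicates a medium effect size. Both statistical and practical significance should be considered.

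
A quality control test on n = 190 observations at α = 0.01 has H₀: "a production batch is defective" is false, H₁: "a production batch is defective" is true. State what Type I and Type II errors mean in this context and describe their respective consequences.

Type I (false positive): concluding that a production batch is defective when it is not — scrapping a good batch — wasted material and cost for no reason. Type II (false negative): failing to conclude that a production batch is defective when it is — shipping a defective batch — faulty products reach customers. Which is costlier depends on domain priorities and is a judgement call rather than a statistical fact.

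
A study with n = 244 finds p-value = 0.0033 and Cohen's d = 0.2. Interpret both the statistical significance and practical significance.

Statistically significant (p = 0.0033 < 0.05). Cohen's d = 0.2 indicates a small effect size. Both statistical and practical significance should be considered.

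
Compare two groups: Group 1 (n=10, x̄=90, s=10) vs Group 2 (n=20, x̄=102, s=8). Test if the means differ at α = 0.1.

Pooled sp = 8.69. t = -3.564, df = 28. Critical t = ±1.701. Reject H₀.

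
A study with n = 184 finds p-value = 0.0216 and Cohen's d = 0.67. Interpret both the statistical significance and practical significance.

Statistically significant (p = 0.0216 < 0.05). Cohen's d = 0.67 indicates a medium effect size. Both statistical and practical significance should be considered.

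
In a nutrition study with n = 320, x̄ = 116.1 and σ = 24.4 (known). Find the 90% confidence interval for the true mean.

CI = x̄ ± z*(σ/√n) = 116.1 ± 1.645(24.4/√320) = 116.1 ± 2.24 = (113.86, 118.34)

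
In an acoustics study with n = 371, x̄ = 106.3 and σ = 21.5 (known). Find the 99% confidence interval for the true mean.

CI = x̄ ± z*(σ/√n) = 106.3 ± 2.576(21.5/√371) = 106.3 ± 2.88 = (103.42, 109.18)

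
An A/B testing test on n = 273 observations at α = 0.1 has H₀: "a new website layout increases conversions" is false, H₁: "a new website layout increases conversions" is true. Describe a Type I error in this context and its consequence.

Type I error: rejecting H₀ when it is true — concluding that a new website layout increases conversions when in fact it is not. Consequence: rolling out a layout that doesn't actually help — wasted engineering effort.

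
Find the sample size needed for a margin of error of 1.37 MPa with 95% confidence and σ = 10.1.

n = (z*σ/E)² = (1.96×10.1/1.37)² = 208.8 → n = 209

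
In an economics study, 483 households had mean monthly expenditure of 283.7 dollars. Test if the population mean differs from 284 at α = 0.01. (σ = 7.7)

z = (x̄ - μ₀)/(σ/√n) = (283.7 - 284)/(7.7/√483) = -0.856. Critical value: ±2.576. Since |-0.856| ≤ 2.576, Fail to reject H₀.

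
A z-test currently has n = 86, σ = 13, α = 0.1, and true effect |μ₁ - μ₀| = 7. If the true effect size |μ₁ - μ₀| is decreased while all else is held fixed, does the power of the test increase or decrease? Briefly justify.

Power decreases: a smaller true effect decreases the non-centrality λ = |μ₁ - μ₀|/(σ/√n).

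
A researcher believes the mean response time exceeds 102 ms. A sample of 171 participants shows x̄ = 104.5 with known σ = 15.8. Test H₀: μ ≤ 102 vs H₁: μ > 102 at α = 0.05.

z = 2.069. Critical value: 1.645. Reject H₀.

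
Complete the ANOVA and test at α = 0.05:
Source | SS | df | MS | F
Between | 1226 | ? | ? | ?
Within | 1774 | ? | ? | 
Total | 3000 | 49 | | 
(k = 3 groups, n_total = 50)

df_between = 2, df_within = 47. MS_between = 613.0, MS_within = 37.74. F = 16.241, F_crit ≈ 3.195. Reject H₀.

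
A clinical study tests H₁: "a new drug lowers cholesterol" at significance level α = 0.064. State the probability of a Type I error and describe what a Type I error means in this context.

P(Type I error) = α = 0.064. A Type I error is rejecting H₀ when H₀ is actually true (false positive) — here, concluding that a new drug lowers cholesterol when in fact this is not the case. Consequence: approving an ineffective drug — patients take a useless medication and may skip effective alternatives.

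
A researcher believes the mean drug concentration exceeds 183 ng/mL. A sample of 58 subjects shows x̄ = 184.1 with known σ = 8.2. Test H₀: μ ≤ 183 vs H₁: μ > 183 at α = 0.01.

z = 1.022. Critical value: 2.33. Fail to reject H₀.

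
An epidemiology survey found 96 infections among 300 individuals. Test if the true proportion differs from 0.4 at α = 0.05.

p̂ = 0.32, p₀ = 0.4. z = (p̂ - p₀)/√(p₀(1-p₀)/n) = -2.828. Critical: ±1.96. Reject H₀.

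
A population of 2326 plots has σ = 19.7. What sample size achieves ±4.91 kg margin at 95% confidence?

Without FPC: n₀ = (1.96×19.7/4.91)² = 61.842. With FPC: n = n₀N/(n₀+N-1) = 60.3 → n = 61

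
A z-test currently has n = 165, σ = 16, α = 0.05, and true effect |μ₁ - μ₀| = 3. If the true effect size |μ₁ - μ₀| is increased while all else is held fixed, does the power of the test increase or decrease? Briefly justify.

Power increases: a larger true effect increases the non-centrality λ = |μ₁ - μ₀|/(σ/√n).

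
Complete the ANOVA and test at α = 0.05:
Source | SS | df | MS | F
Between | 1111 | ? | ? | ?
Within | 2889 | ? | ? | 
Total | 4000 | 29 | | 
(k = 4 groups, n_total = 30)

df_between = 3, df_within = 26. MS_between = 370.33, MS_within = 111.12. F = 3.333, F_crit ≈ 2.975. Reject H₀.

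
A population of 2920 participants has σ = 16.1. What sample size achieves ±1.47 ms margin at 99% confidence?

Without FPC: n₀ = (2.576×16.1/1.47)² = 795.992. With FPC: n = n₀N/(n₀+N-1) = 625.7 → n = 626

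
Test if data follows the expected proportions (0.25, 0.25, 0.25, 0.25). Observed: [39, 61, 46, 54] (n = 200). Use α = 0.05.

Expected: [50.0, 50.0, 50.0, 50.0]. χ² = 5.48. df = 3, critical = 7.815. Fail to reject H₀.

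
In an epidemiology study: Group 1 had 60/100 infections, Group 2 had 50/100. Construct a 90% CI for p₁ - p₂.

p̂₁ = 0.6, p̂₂ = 0.5. Difference = 0.1. CI = (-0.015, 0.215)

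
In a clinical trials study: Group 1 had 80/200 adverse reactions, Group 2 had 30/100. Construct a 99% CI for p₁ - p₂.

p̂₁ = 0.4, p̂₂ = 0.3. Difference = 0.1. CI = (-0.048, 0.248)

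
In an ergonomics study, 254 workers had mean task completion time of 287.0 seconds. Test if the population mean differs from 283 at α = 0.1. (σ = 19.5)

z = (x̄ - μ₀)/(σ/√n) = (287.0 - 283)/(19.5/√254) = 3.269. Critical value: ±1.645. Since |3.269| > 1.645, Reject H₀.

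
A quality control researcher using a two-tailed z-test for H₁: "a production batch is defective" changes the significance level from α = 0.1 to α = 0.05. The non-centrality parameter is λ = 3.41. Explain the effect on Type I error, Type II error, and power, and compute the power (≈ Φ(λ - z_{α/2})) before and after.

Decreasing α from 0.1 to 0.05:
• Type I error rate decreases (α is the Type I rate by definition).
• Critical value moves from z_{α/2} = 1.645 to 1.96, so power = Φ(λ - z_{α/2}) goes from Φ(3.41 - 1.645) = 0.961 to Φ(3.41 - 1.96) = 0.926.
• Type II error rate β = 1 - power therefore increases (0.039 → 0.074).
Appropriate when false positives are costly — here, scrapping a good batch — wasted material and cost for no reason.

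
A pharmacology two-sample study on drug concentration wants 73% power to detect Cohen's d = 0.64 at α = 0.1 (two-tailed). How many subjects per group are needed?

z_{α/2} = 1.645, z_β = Φ⁻¹(0.73) = 0.613. For medium effect (d = 0.64): n per group = 2(z_{α/2} + z_β)²/d² = 2(1.645 + 0.613)²/0.64² = 24.9 → 25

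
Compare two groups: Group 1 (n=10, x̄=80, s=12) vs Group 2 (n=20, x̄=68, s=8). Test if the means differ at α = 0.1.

Pooled sp = 9.47. t = 3.271, df = 28. Critical t = ±1.701. Reject H₀.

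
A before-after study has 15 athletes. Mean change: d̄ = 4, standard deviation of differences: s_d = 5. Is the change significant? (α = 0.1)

t = d̄/(s_d/√n) = 4/(5/√15) = 3.098. df = 14, critical t = ±1.761. Reject H₀.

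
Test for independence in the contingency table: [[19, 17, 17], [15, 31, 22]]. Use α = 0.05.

χ² = 3.388. df = 2, critical = 5.991. Fail to reject H₀. No evidence of dependence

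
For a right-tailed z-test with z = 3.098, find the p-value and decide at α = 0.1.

p = P(Z > 3.098) = 1 - Φ(3.098) ≈ 0.001. Since p < 0.1, reject H₀ (significant) at α = 0.1.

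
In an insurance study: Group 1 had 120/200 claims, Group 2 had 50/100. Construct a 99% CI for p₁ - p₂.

p̂₁ = 0.6, p̂₂ = 0.5. Difference = 0.1. CI = (-0.057, 0.257)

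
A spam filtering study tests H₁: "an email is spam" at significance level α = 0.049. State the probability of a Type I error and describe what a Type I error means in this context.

P(Type I error) = α = 0.049. A Type I error is rejecting H₀ when H₀ is actually true (false positive) — here, concluding that an email is spam when in fact this is not the case. Consequence: a legitimate email is sent to the spam folder and the user misses it.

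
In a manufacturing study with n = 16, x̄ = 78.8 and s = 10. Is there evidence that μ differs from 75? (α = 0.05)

t = (x̄ - μ₀)/(s/√n) = (78.8 - 75)/(10/√16) = 1.52. df = 15, critical t = ±2.131. Fail to reject H₀.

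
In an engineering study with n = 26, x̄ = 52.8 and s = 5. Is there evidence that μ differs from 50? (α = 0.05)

t = (x̄ - μ₀)/(s/√n) = (52.8 - 50)/(5/√26) = 2.855. df = 25, critical t = ±2.06. Reject H₀.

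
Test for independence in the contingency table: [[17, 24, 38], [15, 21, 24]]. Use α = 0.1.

χ² = 0.906. df = 2, critical = 4.605. Fail to reject H₀. No evidence of dependence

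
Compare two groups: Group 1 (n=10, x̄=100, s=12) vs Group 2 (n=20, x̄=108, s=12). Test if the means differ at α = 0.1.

Pooled sp = 12.0. t = -1.721, df = 28. Critical t = ±1.701. Reject H₀.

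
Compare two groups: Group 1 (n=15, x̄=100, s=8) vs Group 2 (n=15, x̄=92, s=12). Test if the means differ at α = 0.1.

Pooled sp = 10.2. t = 2.148, df = 28. Critical t = ±1.701. Reject H₀.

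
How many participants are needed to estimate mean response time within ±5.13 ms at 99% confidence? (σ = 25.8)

n = (z*σ/E)² = (2.576×25.8/5.13)² = 167.8 → n = 168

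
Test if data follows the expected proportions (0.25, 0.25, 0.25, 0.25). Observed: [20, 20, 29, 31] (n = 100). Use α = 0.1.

Expected: [25.0, 25.0, 25.0, 25.0]. χ² = 4.08. df = 3, critical = 6.251. Fail to reject H₀.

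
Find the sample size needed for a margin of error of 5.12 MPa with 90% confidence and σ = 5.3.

n = (z*σ/E)² = (1.645×5.3/5.12)² = 2.9 → n = 3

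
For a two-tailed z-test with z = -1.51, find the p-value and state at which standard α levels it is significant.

p = 2·P(Z > |-1.51|) = 2·(1 - Φ(1.51)) ≈ 0.131. Not significant at any standard level.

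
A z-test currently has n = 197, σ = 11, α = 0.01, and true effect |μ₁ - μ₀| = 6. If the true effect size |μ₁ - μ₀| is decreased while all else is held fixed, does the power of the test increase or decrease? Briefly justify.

Power decreases: a smaller true effect decreases the non-centrality λ = |μ₁ - μ₀|/(σ/√n).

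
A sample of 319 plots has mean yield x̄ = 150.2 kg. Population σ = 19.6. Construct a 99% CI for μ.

CI = x̄ ± z*(σ/√n) = 150.2 ± 2.576(19.6/√319) = 150.2 ± 2.83 = (147.37, 153.03)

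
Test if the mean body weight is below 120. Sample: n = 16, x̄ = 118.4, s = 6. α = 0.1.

t = (118.4 - 120)/(6/√16) = -1.067, df = 15. Critical t = -1.341. Fail to reject H₀.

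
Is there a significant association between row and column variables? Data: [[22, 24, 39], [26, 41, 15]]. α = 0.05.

χ² = 15.397. df = 2, critical = 5.991. Reject H₀. Variables are dependent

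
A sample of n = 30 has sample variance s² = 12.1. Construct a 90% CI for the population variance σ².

df = 29. χ²_{0.05} = 42.557, χ²_{0.95} = 17.708. CI for σ² = ((n-1)s²/χ²_{α/2}, (n-1)s²/χ²_{1-α/2}) = (29·12.1/42.557, 29·12.1/17.708) = (8.25, 19.82)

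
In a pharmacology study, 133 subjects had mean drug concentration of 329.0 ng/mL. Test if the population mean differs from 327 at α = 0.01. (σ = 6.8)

z = (x̄ - μ₀)/(σ/√n) = (329.0 - 327)/(6.8/√133) = 3.392. Critical value: ±2.576. Since |3.392| > 2.576, Reject H₀.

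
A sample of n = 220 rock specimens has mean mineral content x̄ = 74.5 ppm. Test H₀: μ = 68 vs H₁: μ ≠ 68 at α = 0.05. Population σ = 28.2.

z = (x̄ - μ₀)/(σ/√n) = (74.5 - 68)/(28.2/√220) = 3.419. Critical value: ±1.96. Since |3.419| > 1.96, Reject H₀.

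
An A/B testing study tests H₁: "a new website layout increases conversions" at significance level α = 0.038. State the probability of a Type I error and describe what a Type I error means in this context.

P(Type I error) = α = 0.038. A Type I error is rejecting H₀ when H₀ is actually true (false positive) — here, concluding that a new website layout increases conversions when in fact this is not the case. Consequence: rolling out a layout that doesn't actually help — wasted engineering effort.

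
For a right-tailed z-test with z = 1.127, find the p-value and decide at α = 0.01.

p = P(Z > 1.127) = 1 - Φ(1.127) ≈ 0.1299. Since p ≥ 0.01, fail to reject H₀ (not significant) at α = 0.01.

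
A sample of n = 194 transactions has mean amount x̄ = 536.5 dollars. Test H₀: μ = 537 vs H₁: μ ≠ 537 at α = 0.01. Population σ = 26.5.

z = (x̄ - μ₀)/(σ/√n) = (536.5 - 537)/(26.5/√194) = -0.263. Critical value: ±2.576. Since |-0.263| ≤ 2.576, Fail to reject H₀.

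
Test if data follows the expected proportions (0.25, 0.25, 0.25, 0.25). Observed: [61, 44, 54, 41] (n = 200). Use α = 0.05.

Expected: [50.0, 50.0, 50.0, 50.0]. χ² = 5.08. df = 3, critical = 7.815. Fail to reject H₀.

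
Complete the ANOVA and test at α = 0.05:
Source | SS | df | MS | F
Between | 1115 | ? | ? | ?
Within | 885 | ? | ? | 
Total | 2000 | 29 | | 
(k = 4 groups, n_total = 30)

df_between = 3, df_within = 26. MS_between = 371.67, MS_within = 34.04. F = 10.919, F_crit ≈ 2.975. Reject H₀.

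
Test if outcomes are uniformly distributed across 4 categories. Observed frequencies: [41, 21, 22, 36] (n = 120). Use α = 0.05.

Expected = 30 each. χ² = Σ(O-E)²/E = 10.067. df = 3, critical value = 7.815. Reject H₀.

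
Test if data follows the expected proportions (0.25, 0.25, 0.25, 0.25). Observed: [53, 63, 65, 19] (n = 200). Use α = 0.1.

Expected: [50.0, 50.0, 50.0, 50.0]. χ² = 27.28. df = 3, critical = 6.251. Reject H₀.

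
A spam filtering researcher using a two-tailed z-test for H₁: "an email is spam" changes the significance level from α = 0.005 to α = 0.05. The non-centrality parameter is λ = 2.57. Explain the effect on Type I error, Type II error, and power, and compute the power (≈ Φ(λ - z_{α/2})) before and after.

Increasing α from 0.005 to 0.05:
• Type I error rate increases (α is the Type I rate by definition).
• Critical value moves from z_{α/2} = 2.807 to 1.96, so power = Φ(λ - z_{α/2}) goes from Φ(2.57 - 2.807) = 0.406 to Φ(2.57 - 1.96) = 0.729.
• Type II error rate β = 1 - power therefore decreases (0.594 → 0.271).
Appropriate when false negatives are costly — here, a spam email lands in the inbox.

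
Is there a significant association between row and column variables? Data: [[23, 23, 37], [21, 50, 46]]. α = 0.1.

χ² = 5.43. df = 2, critical = 4.605. Reject H₀. Variables are dependent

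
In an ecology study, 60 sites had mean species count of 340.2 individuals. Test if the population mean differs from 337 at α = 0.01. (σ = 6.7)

z = (x̄ - μ₀)/(σ/√n) = (340.2 - 337)/(6.7/√60) = 3.7. Critical value: ±2.576. Since |3.7| > 2.576, Reject H₀.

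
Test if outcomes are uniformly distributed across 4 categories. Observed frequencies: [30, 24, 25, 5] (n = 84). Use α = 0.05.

Expected = 21 each. χ² = Σ(O-E)²/E = 17.238. df = 3, critical value = 7.815. Reject H₀.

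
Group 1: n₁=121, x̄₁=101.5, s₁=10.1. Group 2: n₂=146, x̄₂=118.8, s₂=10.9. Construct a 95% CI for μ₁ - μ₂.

Difference = -17.3. SE = √(10.1²/121 + 10.9²/146) = 1.287. CI = (-19.82, -14.78)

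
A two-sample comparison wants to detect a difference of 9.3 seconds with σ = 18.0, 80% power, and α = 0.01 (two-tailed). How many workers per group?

n per group = 2(z_α/2 + z_β)²σ²/d² = 2×(2.576 + 0.84)²×18.0²/9.3² = 87.4 → n = 88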